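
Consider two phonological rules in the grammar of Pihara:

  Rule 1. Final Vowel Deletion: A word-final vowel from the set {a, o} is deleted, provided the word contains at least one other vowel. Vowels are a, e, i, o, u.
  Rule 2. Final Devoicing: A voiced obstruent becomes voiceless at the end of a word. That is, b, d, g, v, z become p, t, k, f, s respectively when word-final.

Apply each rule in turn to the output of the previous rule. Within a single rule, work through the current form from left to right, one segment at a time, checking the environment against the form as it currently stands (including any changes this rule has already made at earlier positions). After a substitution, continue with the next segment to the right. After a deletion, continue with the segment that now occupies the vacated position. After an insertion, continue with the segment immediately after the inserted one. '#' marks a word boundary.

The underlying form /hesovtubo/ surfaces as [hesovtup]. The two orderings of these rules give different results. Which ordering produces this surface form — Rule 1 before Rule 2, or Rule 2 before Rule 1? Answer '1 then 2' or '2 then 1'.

1 then 2

Order 1 then 2:
  1 Final Vowel Deletion: [hesovtubo] → [hesovtub]
  2 Final Devoicing: [hesovtub] → [hesovtup]
  result: [hesovtup]
Order 2 then 1:
  2 Final Devoicing: no change — [hesovtubo]
  1 Final Vowel Deletion: [hesovtubo] → [hesovtub]
  result: [hesovtub]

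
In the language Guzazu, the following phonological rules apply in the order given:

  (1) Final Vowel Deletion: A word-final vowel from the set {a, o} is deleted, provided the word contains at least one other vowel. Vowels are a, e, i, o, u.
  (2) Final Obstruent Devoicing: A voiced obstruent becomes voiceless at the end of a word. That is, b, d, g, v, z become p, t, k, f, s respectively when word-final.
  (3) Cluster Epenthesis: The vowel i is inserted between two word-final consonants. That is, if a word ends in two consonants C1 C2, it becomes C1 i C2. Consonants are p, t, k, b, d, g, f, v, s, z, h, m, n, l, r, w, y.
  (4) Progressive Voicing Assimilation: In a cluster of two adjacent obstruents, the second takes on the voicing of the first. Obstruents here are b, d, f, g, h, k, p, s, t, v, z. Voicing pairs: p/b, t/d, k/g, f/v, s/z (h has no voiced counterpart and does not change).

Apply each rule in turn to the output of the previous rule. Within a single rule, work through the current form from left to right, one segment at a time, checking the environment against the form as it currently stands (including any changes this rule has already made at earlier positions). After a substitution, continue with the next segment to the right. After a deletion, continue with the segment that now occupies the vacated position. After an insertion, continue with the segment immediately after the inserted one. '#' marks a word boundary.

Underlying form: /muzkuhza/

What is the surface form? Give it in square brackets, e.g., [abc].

[muzguhis]

(1) Final Vowel Deletion: [muzkuhza] → [muzkuhz]
(2) Final Obstruent Devoicing: [muzkuhz] → [muzkuhs]
(3) Cluster Epenthesis: [muzkuhs] → [muzkuhis]
(4) Progressive Voicing Assimilation: [muzkuhis] → [muzguhis]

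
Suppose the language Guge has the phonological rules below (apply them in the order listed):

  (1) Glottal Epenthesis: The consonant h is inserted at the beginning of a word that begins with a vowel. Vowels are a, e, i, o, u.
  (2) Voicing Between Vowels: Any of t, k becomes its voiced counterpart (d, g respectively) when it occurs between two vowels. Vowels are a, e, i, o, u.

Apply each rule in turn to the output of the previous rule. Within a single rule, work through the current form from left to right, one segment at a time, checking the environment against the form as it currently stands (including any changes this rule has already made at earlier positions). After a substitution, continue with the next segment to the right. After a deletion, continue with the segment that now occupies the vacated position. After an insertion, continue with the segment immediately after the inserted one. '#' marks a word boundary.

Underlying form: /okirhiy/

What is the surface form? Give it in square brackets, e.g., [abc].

(1) Glottal Epenthesis: [okirhiy] → [hokirhiy]
(2) Voicing Between Vowels: [hokirhiy] → [hogirhiy]

[hogirhiy]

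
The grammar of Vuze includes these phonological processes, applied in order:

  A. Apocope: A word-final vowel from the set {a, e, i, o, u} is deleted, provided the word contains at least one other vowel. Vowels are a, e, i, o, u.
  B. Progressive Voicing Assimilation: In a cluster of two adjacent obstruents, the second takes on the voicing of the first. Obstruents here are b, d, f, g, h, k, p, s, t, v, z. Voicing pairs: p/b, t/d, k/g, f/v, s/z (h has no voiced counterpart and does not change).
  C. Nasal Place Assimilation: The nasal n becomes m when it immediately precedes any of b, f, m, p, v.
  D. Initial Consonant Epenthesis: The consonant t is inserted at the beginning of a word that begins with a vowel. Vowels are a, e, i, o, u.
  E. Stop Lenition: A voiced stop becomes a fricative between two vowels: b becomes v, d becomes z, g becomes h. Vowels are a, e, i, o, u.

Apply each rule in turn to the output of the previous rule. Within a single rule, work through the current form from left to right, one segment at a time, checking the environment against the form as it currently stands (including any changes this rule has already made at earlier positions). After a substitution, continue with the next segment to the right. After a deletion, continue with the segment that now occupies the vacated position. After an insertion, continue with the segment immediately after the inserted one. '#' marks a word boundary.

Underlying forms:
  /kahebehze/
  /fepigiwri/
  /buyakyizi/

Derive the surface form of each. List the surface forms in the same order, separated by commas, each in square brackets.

/kahebehze/:
  A Apocope: [kahebehze] → [kahebehz]
  B Progressive Voicing Assimilation: [kahebehz] → [kahebehs]
  C Nasal Place Assimilation: no change — [kahebehs]
  D Initial Consonant Epenthesis: no change — [kahebehs]
  E Stop Lenition: [kahebehs] → [kahevehs]
/fepigiwri/:
  A Apocope: [fepigiwri] → [fepigiwr]
  B Progressive Voicing Assimilation: no change — [fepigiwr]
  C Nasal Place Assimilation: no change — [fepigiwr]
  D Initial Consonant Epenthesis: no change — [fepigiwr]
  E Stop Lenition: [fepigiwr] → [fepihiwr]
/buyakyizi/:
  A Apocope: [buyakyizi] → [buyakyiz]
  B Progressive Voicing Assimilation: no change — [buyakyiz]
  C Nasal Place Assimilation: no change — [buyakyiz]
  D Initial Consonant Epenthesis: no change — [buyakyiz]
  E Stop Lenition: no change — [buyakyiz]

[kahevehs], [fepihiwr], [buyakyiz]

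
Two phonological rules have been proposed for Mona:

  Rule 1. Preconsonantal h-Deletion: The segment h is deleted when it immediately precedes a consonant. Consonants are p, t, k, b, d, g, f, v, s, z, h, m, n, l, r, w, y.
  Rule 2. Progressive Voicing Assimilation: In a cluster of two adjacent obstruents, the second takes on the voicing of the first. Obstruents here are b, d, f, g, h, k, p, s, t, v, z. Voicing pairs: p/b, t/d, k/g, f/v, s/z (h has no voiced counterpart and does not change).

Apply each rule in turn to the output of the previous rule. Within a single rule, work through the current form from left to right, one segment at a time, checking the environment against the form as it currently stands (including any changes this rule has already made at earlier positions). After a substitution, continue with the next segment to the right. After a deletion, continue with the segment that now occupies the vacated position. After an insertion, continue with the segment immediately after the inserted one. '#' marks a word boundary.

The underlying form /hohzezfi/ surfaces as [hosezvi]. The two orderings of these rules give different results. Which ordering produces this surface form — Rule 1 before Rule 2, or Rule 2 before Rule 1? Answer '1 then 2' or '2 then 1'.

2 then 1

Order 1 then 2:
  1 Preconsonantal h-Deletion: [hohzezfi] → [hozezfi]
  2 Progressive Voicing Assimilation: [hozezfi] → [hozezvi]
  result: [hozezvi]
Order 2 then 1:
  2 Progressive Voicing Assimilation: [hohzezfi] → [hohsezvi]
  1 Preconsonantal h-Deletion: [hohsezvi] → [hosezvi]
  result: [hosezvi]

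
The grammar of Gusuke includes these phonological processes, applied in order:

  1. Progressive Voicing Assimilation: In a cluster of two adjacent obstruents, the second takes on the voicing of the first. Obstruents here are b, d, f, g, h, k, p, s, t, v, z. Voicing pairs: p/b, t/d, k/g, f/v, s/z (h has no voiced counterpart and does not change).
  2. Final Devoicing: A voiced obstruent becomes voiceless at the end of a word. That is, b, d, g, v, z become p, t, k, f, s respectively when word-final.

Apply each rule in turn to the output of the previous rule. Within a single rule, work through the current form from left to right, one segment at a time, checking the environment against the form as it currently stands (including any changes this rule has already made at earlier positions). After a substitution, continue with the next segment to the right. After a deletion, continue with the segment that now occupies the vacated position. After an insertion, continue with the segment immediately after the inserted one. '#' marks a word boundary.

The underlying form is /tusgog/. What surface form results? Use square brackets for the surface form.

[tuskok]

1 Progressive Voicing Assimilation: [tusgog] → [tuskog]
2 Final Devoicing: [tuskog] → [tuskok]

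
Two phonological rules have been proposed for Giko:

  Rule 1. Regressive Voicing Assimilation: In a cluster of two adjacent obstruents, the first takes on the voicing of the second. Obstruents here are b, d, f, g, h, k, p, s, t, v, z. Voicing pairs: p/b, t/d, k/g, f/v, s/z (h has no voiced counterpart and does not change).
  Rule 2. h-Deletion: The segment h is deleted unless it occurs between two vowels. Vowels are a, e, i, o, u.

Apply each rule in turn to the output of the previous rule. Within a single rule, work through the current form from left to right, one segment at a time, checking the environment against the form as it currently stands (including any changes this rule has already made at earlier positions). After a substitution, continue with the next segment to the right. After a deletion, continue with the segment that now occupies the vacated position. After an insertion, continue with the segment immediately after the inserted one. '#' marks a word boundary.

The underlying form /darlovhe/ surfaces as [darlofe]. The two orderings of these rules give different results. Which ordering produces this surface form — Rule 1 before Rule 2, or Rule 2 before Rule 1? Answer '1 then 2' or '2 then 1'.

1 then 2

Order 1 then 2:
  1 Regressive Voicing Assimilation: [darlovhe] → [darlofhe]
  2 h-Deletion: [darlofhe] → [darlofe]
  result: [darlofe]
Order 2 then 1:
  2 h-Deletion: [darlovhe] → [darlove]
  1 Regressive Voicing Assimilation: no change — [darlove]
  result: [darlove]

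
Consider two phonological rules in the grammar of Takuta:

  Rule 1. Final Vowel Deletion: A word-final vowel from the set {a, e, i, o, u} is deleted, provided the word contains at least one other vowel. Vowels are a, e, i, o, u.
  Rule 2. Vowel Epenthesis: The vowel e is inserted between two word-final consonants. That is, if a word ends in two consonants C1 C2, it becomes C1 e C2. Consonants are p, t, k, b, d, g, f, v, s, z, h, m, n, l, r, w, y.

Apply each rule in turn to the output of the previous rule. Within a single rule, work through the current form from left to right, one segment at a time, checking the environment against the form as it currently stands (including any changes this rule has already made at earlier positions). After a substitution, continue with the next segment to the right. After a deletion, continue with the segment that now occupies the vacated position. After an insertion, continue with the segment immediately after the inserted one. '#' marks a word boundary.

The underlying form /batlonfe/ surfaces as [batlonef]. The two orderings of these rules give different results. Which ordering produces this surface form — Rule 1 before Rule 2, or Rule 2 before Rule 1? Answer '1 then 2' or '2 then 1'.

1 then 2

Order 1 then 2:
  1 Final Vowel Deletion: [batlonfe] → [batlonf]
  2 Vowel Epenthesis: [batlonf] → [batlonef]
  result: [batlonef]
Order 2 then 1:
  2 Vowel Epenthesis: no change — [batlonfe]
  1 Final Vowel Deletion: [batlonfe] → [batlonf]
  result: [batlonf]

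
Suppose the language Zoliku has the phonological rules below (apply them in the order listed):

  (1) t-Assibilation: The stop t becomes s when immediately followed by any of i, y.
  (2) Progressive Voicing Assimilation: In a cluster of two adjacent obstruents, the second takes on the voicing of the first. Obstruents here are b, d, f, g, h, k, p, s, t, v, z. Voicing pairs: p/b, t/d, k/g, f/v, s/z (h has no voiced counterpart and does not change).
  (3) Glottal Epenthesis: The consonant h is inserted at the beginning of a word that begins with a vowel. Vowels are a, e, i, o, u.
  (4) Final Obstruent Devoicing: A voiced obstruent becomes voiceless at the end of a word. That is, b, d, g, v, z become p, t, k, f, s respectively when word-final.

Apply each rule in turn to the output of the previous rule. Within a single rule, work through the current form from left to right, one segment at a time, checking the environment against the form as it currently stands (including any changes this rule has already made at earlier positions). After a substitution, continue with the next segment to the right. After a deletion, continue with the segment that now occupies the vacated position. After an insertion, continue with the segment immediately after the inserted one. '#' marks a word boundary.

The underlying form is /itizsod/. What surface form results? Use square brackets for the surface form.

(1) t-Assibilation: [itizsod] → [isizsod]
(2) Progressive Voicing Assimilation: [isizsod] → [isizzod]
(3) Glottal Epenthesis: [isizzod] → [hisizzod]
(4) Final Obstruent Devoicing: [hisizzod] → [hisizzot]

[hisizzot]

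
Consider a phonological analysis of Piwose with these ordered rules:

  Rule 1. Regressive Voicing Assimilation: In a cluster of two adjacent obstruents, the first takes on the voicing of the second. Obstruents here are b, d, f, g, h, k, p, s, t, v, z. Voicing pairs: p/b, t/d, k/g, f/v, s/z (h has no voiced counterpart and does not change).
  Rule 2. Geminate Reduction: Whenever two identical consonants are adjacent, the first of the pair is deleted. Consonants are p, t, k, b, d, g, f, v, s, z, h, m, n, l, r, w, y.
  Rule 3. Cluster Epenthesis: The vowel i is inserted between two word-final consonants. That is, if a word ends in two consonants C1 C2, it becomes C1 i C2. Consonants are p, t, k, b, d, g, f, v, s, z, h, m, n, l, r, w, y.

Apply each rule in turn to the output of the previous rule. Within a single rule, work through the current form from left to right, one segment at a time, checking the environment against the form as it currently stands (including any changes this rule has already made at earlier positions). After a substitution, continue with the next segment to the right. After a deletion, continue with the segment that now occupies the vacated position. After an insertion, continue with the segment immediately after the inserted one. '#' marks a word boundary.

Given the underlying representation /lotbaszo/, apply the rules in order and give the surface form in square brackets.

Rule 1 Regressive Voicing Assimilation: [lotbaszo] → [lodbazzo]
Rule 2 Geminate Reduction: [lodbazzo] → [lodbazo]
Rule 3 Cluster Epenthesis: no change — [lodbazo]

[lodbazo]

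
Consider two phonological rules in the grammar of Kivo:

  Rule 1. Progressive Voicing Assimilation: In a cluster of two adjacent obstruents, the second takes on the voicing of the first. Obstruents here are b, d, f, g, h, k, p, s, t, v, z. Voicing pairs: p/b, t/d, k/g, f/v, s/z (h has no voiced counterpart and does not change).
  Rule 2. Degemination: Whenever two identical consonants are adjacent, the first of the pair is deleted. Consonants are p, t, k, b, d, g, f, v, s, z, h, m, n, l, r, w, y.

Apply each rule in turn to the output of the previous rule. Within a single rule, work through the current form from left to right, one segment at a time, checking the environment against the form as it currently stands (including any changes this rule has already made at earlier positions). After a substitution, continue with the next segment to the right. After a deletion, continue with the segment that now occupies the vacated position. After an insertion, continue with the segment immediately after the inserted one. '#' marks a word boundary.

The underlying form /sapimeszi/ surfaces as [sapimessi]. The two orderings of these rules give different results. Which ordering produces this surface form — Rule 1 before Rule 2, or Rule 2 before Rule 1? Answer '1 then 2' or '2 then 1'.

Order 1 then 2:
  1 Progressive Voicing Assimilation: [sapimeszi] → [sapimessi]
  2 Degemination: [sapimessi] → [sapimesi]
  result: [sapimesi]
Order 2 then 1:
  2 Degemination: no change — [sapimeszi]
  1 Progressive Voicing Assimilation: [sapimeszi] → [sapimessi]
  result: [sapimessi]

2 then 1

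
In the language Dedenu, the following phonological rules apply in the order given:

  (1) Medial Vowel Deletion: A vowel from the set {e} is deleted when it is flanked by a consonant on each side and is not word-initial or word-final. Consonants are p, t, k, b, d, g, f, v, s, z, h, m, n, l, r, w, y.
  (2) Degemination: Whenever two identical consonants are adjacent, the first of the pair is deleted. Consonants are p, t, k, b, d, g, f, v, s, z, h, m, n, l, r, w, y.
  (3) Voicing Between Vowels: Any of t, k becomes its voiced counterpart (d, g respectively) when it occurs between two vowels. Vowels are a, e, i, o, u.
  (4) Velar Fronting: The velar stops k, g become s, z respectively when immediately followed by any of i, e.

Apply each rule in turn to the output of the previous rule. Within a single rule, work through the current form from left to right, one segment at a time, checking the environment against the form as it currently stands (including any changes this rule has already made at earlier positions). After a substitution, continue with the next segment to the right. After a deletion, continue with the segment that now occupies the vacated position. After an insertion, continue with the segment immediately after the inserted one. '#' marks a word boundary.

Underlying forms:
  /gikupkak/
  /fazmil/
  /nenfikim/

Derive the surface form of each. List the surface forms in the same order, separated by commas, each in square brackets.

/gikupkak/:
  (1) Medial Vowel Deletion: no change — [gikupkak]
  (2) Degemination: no change — [gikupkak]
  (3) Voicing Between Vowels: [gikupkak] → [gigupkak]
  (4) Velar Fronting: [gigupkak] → [zigupkak]
/fazmil/:
  (1) Medial Vowel Deletion: no change — [fazmil]
  (2) Degemination: no change — [fazmil]
  (3) Voicing Between Vowels: no change — [fazmil]
  (4) Velar Fronting: no change — [fazmil]
/nenfikim/:
  (1) Medial Vowel Deletion: [nenfikim] → [nnfikim]
  (2) Degemination: [nnfikim] → [nfikim]
  (3) Voicing Between Vowels: [nfikim] → [nfigim]
  (4) Velar Fronting: [nfigim] → [nfizim]

[zigupkak], [fazmil], [nfizim]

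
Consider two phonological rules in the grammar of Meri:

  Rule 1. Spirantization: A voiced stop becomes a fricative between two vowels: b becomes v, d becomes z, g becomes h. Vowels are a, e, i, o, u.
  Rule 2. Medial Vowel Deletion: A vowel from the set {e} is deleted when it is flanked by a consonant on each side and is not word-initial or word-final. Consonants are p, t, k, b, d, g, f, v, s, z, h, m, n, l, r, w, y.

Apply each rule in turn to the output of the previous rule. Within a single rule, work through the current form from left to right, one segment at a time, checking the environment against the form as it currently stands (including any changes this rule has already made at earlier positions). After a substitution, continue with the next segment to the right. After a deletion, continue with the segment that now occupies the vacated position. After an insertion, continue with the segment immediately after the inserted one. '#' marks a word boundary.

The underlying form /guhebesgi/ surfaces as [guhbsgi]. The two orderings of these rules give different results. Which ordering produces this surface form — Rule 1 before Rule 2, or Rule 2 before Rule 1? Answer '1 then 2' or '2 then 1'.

2 then 1

Order 1 then 2:
  1 Spirantization: [guhebesgi] → [guhevesgi]
  2 Medial Vowel Deletion: [guhevesgi] → [guhvsgi]
  result: [guhvsgi]
Order 2 then 1:
  2 Medial Vowel Deletion: [guhebesgi] → [guhbsgi]
  1 Spirantization: no change — [guhbsgi]
  result: [guhbsgi]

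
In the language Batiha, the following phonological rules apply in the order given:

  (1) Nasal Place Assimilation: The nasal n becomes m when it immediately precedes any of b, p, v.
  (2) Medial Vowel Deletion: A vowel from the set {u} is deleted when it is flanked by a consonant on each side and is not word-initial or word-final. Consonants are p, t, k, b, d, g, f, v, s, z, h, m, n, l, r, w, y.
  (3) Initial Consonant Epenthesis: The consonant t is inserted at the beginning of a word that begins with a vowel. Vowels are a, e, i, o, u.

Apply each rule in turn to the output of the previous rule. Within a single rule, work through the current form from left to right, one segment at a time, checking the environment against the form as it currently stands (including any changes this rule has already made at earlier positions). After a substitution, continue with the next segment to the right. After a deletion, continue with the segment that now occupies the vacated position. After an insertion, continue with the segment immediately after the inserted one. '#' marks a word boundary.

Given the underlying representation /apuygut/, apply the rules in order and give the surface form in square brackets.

[tapygt]

(1) Nasal Place Assimilation: no change — [apuygut]
(2) Medial Vowel Deletion: [apuygut] → [apygt]
(3) Initial Consonant Epenthesis: [apygt] → [tapygt]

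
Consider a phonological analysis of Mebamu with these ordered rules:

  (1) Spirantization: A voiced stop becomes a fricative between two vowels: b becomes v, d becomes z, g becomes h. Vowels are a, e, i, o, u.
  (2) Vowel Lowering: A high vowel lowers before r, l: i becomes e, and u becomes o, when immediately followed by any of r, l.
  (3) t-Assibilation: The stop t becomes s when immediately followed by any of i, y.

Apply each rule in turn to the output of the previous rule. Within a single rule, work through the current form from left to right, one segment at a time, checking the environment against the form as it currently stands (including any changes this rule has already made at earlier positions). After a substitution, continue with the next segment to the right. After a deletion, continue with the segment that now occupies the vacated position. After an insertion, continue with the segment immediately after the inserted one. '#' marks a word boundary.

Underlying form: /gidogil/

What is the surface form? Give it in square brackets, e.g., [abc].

(1) Spirantization: [gidogil] → [gizohil]
(2) Vowel Lowering: [gizohil] → [gizohel]
(3) t-Assibilation: no change — [gizohel]

[gizohel]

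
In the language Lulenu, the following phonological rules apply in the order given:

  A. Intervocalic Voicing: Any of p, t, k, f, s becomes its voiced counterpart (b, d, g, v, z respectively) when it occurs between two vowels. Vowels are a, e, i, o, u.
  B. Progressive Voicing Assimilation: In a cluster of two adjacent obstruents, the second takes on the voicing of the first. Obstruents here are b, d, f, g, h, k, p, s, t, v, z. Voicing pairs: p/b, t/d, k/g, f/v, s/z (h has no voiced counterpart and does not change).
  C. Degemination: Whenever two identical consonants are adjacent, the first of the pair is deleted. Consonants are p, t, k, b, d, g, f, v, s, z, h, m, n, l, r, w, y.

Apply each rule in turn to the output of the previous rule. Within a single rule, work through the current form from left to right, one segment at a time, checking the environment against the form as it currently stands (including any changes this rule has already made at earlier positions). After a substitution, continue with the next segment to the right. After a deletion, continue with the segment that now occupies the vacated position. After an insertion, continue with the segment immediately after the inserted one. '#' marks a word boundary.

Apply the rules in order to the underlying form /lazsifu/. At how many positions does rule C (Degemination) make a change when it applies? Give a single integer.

1

A Intervocalic Voicing: [lazsifu] → [lazsivu]
B Progressive Voicing Assimilation: [lazsivu] → [lazzivu]
C Degemination: [lazzivu] → [lazivu]
Rule C changed 1 position(s).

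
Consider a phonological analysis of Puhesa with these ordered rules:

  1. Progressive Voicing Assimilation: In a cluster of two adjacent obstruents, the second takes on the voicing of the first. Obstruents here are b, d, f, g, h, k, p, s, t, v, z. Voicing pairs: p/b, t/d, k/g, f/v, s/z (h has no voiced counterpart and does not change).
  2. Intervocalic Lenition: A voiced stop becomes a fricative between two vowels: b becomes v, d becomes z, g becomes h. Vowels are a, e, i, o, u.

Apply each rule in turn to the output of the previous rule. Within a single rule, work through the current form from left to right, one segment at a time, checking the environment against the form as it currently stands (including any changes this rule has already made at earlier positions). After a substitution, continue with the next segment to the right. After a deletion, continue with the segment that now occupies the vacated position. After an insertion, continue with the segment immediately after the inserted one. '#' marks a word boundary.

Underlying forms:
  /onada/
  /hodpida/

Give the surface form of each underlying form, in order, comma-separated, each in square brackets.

[onaza], [hodbiza]

/onada/:
  1 Progressive Voicing Assimilation: no change — [onada]
  2 Intervocalic Lenition: [onada] → [onaza]
/hodpida/:
  1 Progressive Voicing Assimilation: [hodpida] → [hodbida]
  2 Intervocalic Lenition: [hodbida] → [hodbiza]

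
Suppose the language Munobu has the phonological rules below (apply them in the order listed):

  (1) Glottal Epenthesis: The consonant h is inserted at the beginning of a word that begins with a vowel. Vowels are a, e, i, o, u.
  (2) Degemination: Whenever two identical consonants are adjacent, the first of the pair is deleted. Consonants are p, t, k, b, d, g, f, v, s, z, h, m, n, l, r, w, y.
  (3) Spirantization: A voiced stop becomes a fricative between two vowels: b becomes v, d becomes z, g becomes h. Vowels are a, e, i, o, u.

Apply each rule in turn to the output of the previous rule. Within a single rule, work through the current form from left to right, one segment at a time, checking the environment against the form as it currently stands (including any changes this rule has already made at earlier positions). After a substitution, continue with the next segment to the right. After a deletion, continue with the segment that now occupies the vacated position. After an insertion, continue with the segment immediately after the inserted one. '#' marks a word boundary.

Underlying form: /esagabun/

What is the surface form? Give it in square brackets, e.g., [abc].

(1) Glottal Epenthesis: [esagabun] → [hesagabun]
(2) Degemination: no change — [hesagabun]
(3) Spirantization: [hesagabun] → [hesahavun]

[hesahavun]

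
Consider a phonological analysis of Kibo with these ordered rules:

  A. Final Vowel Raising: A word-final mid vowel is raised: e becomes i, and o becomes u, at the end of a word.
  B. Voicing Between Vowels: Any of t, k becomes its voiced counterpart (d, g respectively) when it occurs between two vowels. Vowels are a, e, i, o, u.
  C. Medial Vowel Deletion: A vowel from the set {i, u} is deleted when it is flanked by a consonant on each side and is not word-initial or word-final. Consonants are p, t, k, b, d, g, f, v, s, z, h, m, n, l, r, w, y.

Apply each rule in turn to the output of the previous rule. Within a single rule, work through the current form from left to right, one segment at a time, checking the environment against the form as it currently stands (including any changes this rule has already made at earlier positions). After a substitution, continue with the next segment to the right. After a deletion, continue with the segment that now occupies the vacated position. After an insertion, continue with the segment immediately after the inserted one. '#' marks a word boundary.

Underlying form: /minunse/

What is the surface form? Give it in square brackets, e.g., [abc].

A Final Vowel Raising: [minunse] → [minunsi]
B Voicing Between Vowels: no change — [minunsi]
C Medial Vowel Deletion: [minunsi] → [mnnsi]

[mnnsi]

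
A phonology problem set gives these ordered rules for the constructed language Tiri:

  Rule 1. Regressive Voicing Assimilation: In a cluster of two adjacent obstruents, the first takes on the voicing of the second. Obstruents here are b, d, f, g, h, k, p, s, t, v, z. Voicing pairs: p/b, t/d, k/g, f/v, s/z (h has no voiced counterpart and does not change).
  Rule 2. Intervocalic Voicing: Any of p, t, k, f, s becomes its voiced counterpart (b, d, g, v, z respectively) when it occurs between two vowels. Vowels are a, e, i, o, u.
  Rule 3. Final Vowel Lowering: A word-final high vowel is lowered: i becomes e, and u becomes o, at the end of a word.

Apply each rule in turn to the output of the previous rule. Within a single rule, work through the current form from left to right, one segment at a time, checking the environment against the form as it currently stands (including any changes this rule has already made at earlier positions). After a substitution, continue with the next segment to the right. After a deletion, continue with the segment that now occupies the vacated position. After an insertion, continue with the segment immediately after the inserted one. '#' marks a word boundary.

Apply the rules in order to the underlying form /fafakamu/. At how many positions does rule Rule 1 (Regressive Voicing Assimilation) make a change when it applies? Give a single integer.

Rule 1 Regressive Voicing Assimilation: no change — [fafakamu]
Rule 2 Intervocalic Voicing: [fafakamu] → [favagamu]
Rule 3 Final Vowel Lowering: [favagamu] → [favagamo]
Rule Rule 1 changed 0 position(s).

0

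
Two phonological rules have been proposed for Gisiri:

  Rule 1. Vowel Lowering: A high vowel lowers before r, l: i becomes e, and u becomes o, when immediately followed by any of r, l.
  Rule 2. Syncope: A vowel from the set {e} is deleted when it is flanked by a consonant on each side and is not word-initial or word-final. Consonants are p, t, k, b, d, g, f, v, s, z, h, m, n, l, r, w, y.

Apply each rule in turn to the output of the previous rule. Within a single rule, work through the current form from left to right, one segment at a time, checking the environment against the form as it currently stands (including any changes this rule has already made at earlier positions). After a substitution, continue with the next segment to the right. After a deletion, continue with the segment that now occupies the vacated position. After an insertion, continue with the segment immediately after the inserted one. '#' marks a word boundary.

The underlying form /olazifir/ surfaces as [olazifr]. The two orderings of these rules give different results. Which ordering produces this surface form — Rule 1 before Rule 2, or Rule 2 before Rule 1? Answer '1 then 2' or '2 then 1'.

1 then 2

Order 1 then 2:
  1 Vowel Lowering: [olazifir] → [olazifer]
  2 Syncope: [olazifer] → [olazifr]
  result: [olazifr]
Order 2 then 1:
  2 Syncope: no change — [olazifir]
  1 Vowel Lowering: [olazifir] → [olazifer]
  result: [olazifer]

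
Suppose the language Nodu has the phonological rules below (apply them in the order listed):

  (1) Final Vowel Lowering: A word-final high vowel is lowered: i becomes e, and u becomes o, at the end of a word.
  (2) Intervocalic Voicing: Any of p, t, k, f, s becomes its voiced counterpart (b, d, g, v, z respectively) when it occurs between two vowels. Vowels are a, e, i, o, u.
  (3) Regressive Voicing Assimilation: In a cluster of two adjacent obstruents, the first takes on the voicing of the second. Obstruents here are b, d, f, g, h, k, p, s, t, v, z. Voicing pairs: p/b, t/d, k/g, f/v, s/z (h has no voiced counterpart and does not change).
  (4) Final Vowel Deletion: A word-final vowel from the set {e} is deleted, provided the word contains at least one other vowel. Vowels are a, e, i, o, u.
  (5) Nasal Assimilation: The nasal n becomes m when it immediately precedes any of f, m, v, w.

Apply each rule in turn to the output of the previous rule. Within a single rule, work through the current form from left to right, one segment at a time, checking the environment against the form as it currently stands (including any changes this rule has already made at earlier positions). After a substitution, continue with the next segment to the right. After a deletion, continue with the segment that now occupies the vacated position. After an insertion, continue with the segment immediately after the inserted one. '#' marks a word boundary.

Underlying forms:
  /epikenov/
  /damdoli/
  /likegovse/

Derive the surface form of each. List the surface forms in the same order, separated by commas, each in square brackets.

/epikenov/:
  (1) Final Vowel Lowering: no change — [epikenov]
  (2) Intervocalic Voicing: [epikenov] → [ebigenov]
  (3) Regressive Voicing Assimilation: no change — [ebigenov]
  (4) Final Vowel Deletion: no change — [ebigenov]
  (5) Nasal Assimilation: no change — [ebigenov]
/damdoli/:
  (1) Final Vowel Lowering: [damdoli] → [damdole]
  (2) Intervocalic Voicing: no change — [damdole]
  (3) Regressive Voicing Assimilation: no change — [damdole]
  (4) Final Vowel Deletion: [damdole] → [damdol]
  (5) Nasal Assimilation: no change — [damdol]
/likegovse/:
  (1) Final Vowel Lowering: no change — [likegovse]
  (2) Intervocalic Voicing: [likegovse] → [ligegovse]
  (3) Regressive Voicing Assimilation: [ligegovse] → [ligegofse]
  (4) Final Vowel Deletion: [ligegofse] → [ligegofs]
  (5) Nasal Assimilation: no change — [ligegofs]

[ebigenov], [damdol], [ligegofs]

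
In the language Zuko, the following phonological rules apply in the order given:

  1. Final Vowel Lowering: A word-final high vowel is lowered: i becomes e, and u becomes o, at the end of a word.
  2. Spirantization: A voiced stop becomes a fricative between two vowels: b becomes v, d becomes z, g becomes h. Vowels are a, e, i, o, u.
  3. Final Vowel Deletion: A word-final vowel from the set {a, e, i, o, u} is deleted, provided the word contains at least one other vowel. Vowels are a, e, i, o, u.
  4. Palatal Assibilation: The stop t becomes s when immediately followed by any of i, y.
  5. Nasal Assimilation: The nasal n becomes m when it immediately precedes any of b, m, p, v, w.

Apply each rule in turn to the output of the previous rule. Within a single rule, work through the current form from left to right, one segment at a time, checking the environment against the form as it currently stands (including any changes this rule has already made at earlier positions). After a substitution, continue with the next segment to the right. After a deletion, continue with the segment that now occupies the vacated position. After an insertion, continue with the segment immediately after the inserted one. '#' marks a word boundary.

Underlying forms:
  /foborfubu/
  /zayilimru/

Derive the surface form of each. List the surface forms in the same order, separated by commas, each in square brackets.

[fovorfuv], [zayilimr]

/foborfubu/:
  1 Final Vowel Lowering: [foborfubu] → [foborfubo]
  2 Spirantization: [foborfubo] → [fovorfuvo]
  3 Final Vowel Deletion: [fovorfuvo] → [fovorfuv]
  4 Palatal Assibilation: no change — [fovorfuv]
  5 Nasal Assimilation: no change — [fovorfuv]
/zayilimru/:
  1 Final Vowel Lowering: [zayilimru] → [zayilimro]
  2 Spirantization: no change — [zayilimro]
  3 Final Vowel Deletion: [zayilimro] → [zayilimr]
  4 Palatal Assibilation: no change — [zayilimr]
  5 Nasal Assimilation: no change — [zayilimr]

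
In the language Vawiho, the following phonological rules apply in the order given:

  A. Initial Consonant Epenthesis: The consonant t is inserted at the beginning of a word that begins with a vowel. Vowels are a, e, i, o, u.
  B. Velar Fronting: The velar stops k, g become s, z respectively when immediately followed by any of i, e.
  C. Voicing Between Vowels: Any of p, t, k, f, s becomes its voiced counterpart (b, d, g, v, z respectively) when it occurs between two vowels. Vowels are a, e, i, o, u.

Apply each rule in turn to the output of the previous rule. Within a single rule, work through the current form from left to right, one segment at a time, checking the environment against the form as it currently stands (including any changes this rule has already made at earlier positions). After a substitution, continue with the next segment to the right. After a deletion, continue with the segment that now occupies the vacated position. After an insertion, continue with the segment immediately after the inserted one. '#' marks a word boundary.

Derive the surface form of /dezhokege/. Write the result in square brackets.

[dezhozeze]

A Initial Consonant Epenthesis: no change — [dezhokege]
B Velar Fronting: [dezhokege] → [dezhoseze]
C Voicing Between Vowels: [dezhoseze] → [dezhozeze]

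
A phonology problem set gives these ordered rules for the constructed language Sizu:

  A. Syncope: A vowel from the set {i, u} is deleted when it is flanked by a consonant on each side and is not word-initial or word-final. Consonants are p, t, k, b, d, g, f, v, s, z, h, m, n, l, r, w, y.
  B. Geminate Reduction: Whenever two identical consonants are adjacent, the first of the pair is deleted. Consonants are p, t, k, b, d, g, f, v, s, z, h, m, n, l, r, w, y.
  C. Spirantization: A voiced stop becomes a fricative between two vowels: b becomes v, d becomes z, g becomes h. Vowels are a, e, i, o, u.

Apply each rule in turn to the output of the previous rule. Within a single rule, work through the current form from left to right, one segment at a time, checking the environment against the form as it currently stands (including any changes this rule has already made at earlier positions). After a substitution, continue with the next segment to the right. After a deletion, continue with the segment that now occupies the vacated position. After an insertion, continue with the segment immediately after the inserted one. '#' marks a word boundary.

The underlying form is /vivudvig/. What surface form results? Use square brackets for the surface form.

[vdvg]

A Syncope: [vivudvig] → [vvdvg]
B Geminate Reduction: [vvdvg] → [vdvg]
C Spirantization: no change — [vdvg]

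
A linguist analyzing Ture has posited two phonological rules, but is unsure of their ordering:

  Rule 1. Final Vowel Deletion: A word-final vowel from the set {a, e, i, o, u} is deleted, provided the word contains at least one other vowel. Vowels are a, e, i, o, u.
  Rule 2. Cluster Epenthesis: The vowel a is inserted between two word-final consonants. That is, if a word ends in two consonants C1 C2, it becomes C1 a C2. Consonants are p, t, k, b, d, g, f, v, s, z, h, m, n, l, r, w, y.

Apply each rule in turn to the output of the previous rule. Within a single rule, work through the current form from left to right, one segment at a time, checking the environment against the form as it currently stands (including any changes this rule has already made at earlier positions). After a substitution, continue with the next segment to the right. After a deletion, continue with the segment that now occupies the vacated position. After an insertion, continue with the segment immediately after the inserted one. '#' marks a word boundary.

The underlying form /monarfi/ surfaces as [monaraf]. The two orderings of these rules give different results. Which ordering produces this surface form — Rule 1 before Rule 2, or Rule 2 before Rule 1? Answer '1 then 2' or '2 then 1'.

1 then 2

Order 1 then 2:
  1 Final Vowel Deletion: [monarfi] → [monarf]
  2 Cluster Epenthesis: [monarf] → [monaraf]
  result: [monaraf]
Order 2 then 1:
  2 Cluster Epenthesis: no change — [monarfi]
  1 Final Vowel Deletion: [monarfi] → [monarf]
  result: [monarf]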